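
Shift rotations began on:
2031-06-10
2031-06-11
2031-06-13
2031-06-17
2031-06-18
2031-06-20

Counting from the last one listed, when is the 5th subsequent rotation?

The gap pattern 1, 2, 4, 1, 2 repeats every 3 events.
These are the Tuesdays, Wednesdays and Fridays of each week.
The following Tuesday is 2031-06-24.
Next Wednesday: 2031-06-25.
The following Friday is 2031-06-27.
The following Tuesday is 2031-07-01.
The following Wednesday is 2031-07-02.

2031-07-02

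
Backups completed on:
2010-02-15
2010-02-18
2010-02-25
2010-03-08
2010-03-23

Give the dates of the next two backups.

The spacing grows by 4 each time: 3, 7, 11, 15 days.
Next gap: 19 days. 2010-03-23 + 19 days = 2010-04-11.
Next gap: 23 days. 2010-04-11 + 23 days = 2010-05-04.

2010-04-11, 2010-05-04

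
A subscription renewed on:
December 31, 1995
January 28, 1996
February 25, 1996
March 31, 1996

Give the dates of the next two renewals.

April 28, 1996; May 26, 1996

All Sundays; the gaps (28, 28, 35) vary with month length.
This is the last Sunday of each month.
April 1996 ends with Sunday April 28, 1996.
May 1996 ends with Sunday May 26, 1996.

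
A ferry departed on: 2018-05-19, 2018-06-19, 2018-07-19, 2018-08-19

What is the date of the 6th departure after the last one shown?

2019-02-19

Each date is the 19th; the gaps (31, 30, 31) track the month lengths.
The rule is the 19th of each month.
Next: September 2018 → 2018-09-19.
October 2018: 2018-10-19.
November 2018: 2018-11-19.
Next: December 2018 → 2018-12-19.
Next: January 2019 → 2019-01-19.
Next: February 2019 → 2019-02-19.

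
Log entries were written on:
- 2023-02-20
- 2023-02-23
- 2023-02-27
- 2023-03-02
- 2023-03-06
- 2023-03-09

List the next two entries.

Gaps: 3, 4, 3, 4, 3 days — not constant, but cyclic with period 2.
The events fall on every Monday and Thursday.
The following Monday is 2023-03-13.
Next Thursday: 2023-03-16.

2023-03-13, 2023-03-16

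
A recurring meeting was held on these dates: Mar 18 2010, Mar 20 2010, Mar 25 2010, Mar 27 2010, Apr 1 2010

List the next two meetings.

Apr 3 2010, Apr 8 2010

The gap pattern 2, 5, 2, 5 repeats every 2 events.
These are the Thursdays and Saturdays of each week.
Next Saturday: Apr 3 2010.
Next Thursday: Apr 8 2010.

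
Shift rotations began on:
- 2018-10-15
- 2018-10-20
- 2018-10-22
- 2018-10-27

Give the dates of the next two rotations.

2018-10-29, 2018-11-03

Every event lands on a Monday or Saturday (gaps cycle 5, 2, 5).
So the schedule is: every Monday and Saturday.
The following Monday is 2018-10-29.
The following Saturday is 2018-11-03.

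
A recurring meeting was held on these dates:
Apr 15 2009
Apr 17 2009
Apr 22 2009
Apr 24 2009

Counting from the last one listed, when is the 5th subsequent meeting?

Every event lands on a Wednesday or Friday (gaps cycle 2, 5, 2).
So the schedule is: every Wednesday and Friday.
The following Wednesday is Apr 29 2009.
Next Friday: May 1 2009.
Next Wednesday: May 6 2009.
Next Friday: May 8 2009.
The following Wednesday is May 13 2009.

May 13 2009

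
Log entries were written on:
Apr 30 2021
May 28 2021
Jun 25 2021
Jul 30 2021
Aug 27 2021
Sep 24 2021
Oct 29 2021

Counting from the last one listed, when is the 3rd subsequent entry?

All Fridays; the gaps (28, 28, 35, 28, 28, 35) vary with month length.
This is the last Friday of each month.
November 2021 ends with Friday Nov 26 2021.
December 2021 ends with Friday Dec 31 2021.
January 2022 ends with Friday Jan 28 2022.

Jan 28 2022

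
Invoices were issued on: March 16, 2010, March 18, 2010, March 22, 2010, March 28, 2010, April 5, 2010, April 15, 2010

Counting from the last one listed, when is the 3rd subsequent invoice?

Intervals are 2, 4, 6, 8, 10 days — an arithmetic progression with common difference 2.
Next gap: 12 days. April 15, 2010 + 12 days = April 27, 2010.
Next gap: 14 days. April 27, 2010 + 14 days = May 11, 2010.
Next gap: 16 days. May 11, 2010 + 16 days = May 27, 2010.

May 27, 2010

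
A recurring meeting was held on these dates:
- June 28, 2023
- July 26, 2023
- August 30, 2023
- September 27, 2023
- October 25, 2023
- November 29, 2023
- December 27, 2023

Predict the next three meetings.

These are Wednesdays with 28, 35, 28, 28, 35, 28-day gaps.
Each is the final Wednesday of its month — August 30, 2023 is past the 28th, so '4th Wednesday' doesn't fit.
Last Wednesday of January 2024: January 31, 2024.
February 2024 ends with Wednesday February 28, 2024.
March 2024 ends with Wednesday March 27, 2024.

January 31, 2024; February 28, 2024; March 27, 2024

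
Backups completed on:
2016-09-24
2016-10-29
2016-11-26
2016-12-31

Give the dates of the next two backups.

2017-01-28, 2017-02-25

Every date is a Saturday; gaps 35, 28, 35 days.
Each is the last Saturday of its month (at least one falls on the 29th or later, ruling out '4th Saturday').
January 2017 ends with Saturday 2017-01-28.
Last Saturday of February 2017: 2017-02-25.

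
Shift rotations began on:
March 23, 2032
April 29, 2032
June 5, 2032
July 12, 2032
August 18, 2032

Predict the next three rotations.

September 24, 2032; October 31, 2032; December 7, 2032

Every event comes 37 days after the last (37, 37, 37, 37).
August 18, 2032 + 37 days = September 24, 2032.
September 24, 2032 + 37 days = October 31, 2032.
October 31, 2032 + 37 days = December 7, 2032.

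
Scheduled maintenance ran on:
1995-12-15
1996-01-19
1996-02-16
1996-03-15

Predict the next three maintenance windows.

1996-04-19, 1996-05-17, 1996-06-21

These are Fridays at 28- or 35-day spacing (35, 28, 28).
The pattern: 3rd Friday of the month.
April 1996 — 3rd Friday is 1996-04-19.
May 1996 — 3rd Friday is 1996-05-17.
June 1996 — 3rd Friday is 1996-06-21.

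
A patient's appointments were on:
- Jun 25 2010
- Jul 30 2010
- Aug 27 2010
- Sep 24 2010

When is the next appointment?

Oct 29 2010

These are Fridays with 35, 28, 28-day gaps.
Each is the final Friday of its month — Jul 30 2010 is past the 28th, so '4th Friday' doesn't fit.
Last Friday of October 2010: Oct 29 2010.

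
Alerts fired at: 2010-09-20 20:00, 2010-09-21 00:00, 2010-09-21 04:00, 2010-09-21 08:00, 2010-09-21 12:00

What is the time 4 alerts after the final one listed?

2010-09-22 04:00

Spacing: 4, 4, 4, 4 h — constant 4 h.
2010-09-21 12:00 + 4 h = 2010-09-21 16:00.
2010-09-21 16:00 + 4 h = 2010-09-21 20:00.
2010-09-21 20:00 + 4 h = 2010-09-22 00:00.
2010-09-22 00:00 + 4 h = 2010-09-22 04:00.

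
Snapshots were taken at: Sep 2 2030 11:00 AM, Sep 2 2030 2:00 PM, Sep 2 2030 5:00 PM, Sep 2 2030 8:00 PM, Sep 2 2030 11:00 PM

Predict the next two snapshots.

Sep 3 2030 2:00 AM, Sep 3 2030 5:00 AM

The interval is a steady 3 hours (3, 3, 3, 3).
Sep 2 2030 11:00 PM + 3 h = Sep 3 2030 2:00 AM.
Sep 3 2030 2:00 AM + 3 h = Sep 3 2030 5:00 AM.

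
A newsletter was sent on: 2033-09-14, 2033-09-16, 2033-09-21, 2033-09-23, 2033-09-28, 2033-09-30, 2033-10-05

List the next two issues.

Every event lands on a Wednesday or Friday (gaps cycle 2, 5, 2, 5, 2, 5).
So the schedule is: every Wednesday and Friday.
Next Friday: 2033-10-07.
Next Wednesday: 2033-10-12.

2033-10-07, 2033-10-12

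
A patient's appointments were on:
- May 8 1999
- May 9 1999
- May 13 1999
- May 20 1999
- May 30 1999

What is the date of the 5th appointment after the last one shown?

Sep 2 1999

The spacing grows by 3 each time: 1, 4, 7, 10 days.
Next gap: 13 days. May 30 1999 + 13 days = Jun 12 1999.
Next gap: 16 days. Jun 12 1999 + 16 days = Jun 28 1999.
Next gap: 19 days. Jun 28 1999 + 19 days = Jul 17 1999.
Next gap: 22 days. Jul 17 1999 + 22 days = Aug 8 1999.
Next gap: 25 days. Aug 8 1999 + 25 days = Sep 2 1999.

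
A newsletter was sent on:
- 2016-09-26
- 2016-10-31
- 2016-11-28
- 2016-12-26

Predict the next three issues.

2017-01-30, 2017-02-27, 2017-03-27

These are Mondays with 35, 28, 28-day gaps.
Each is the final Monday of its month — 2016-10-31 is past the 28th, so '4th Monday' doesn't fit.
Last Monday of January 2017: 2017-01-30.
Last Monday of February 2017: 2017-02-27.
Last Monday of March 2017: 2017-03-27.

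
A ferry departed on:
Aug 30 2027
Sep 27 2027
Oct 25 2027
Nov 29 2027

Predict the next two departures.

Dec 27 2027, Jan 31 2028

Every date is a Monday; gaps 28, 28, 35 days.
Each is the last Monday of its month (at least one falls on the 29th or later, ruling out '4th Monday').
December 2027 ends with Monday Dec 27 2027.
Last Monday of January 2028: Jan 31 2028.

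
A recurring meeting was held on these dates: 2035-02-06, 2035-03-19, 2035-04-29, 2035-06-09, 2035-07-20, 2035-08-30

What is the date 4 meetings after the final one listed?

2036-02-10

Every event comes 41 days after the last (41, 41, 41, 41, 41).
2035-08-30 + 41 days = 2035-10-10.
2035-10-10 + 41 days = 2035-11-20.
2035-11-20 + 41 days = 2035-12-31.
2035-12-31 + 41 days = 2036-02-10.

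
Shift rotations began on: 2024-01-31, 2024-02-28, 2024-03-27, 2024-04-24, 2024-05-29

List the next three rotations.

These are Wednesdays with 28, 28, 28, 35-day gaps.
Each is the final Wednesday of its month — 2024-01-31 is past the 28th, so '4th Wednesday' doesn't fit.
Last Wednesday of June 2024: 2024-06-26.
July 2024 ends with Wednesday 2024-07-31.
August 2024 ends with Wednesday 2024-08-28.

2024-06-26, 2024-07-31, 2024-08-28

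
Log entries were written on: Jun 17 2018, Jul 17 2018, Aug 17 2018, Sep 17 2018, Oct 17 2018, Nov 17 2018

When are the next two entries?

The day-of-month is always 17 (30, 31, 31, 30, 31 days between events).
So this recurs on the 17th of each month.
December 2018: Dec 17 2018.
January 2019: Jan 17 2019.

Dec 17 2018, Jan 17 2019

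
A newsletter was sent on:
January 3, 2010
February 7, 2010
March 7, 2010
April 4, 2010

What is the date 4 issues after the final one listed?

Gaps: 35, 28, 28 days — a mix of 28 and 35. Every date is a Sunday.
Each is the 1st Sunday of its month.
1st Sunday of May 2010: May 2, 2010.
1st Sunday of June 2010: June 6, 2010.
1st Sunday of July 2010: July 4, 2010.
1st Sunday of August 2010: August 1, 2010.

August 1, 2010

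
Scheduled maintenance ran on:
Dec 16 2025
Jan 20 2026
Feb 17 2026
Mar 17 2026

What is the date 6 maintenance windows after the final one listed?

All dates are Tuesdays, 35, 28, 28 days apart.
Specifically, the 3rd Tuesday of each month.
April 2026 — 3rd Tuesday is Apr 21 2026.
May 2026 — 3rd Tuesday is May 19 2026.
3rd Tuesday of June 2026: Jun 16 2026.
3rd Tuesday of July 2026: Jul 21 2026.
3rd Tuesday of August 2026: Aug 18 2026.
September 2026 — 3rd Tuesday is Sep 15 2026.

Sep 15 2026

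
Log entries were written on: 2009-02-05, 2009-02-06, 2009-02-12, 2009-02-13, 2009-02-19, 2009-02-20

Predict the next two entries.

2009-02-26, 2009-02-27

Every event lands on a Thursday or Friday (gaps cycle 1, 6, 1, 6, 1).
So the schedule is: every Thursday and Friday.
The following Thursday is 2009-02-26.
Next Friday: 2009-02-27.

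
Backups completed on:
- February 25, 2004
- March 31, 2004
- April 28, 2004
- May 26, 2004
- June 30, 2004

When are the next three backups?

All Wednesdays; the gaps (35, 28, 28, 35) vary with month length.
This is the last Wednesday of each month.
July 2004 ends with Wednesday July 28, 2004.
August 2004 ends with Wednesday August 25, 2004.
September 2004 ends with Wednesday September 29, 2004.

July 28, 2004; August 25, 2004; September 29, 2004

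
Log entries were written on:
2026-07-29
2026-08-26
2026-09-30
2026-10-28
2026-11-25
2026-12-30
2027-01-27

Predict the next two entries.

2027-02-24, 2027-03-31

Every date is a Wednesday; gaps 28, 35, 28, 28, 35, 28 days.
Each is the last Wednesday of its month (at least one falls on the 29th or later, ruling out '4th Wednesday').
Last Wednesday of February 2027: 2027-02-24.
March 2027 ends with Wednesday 2027-03-31.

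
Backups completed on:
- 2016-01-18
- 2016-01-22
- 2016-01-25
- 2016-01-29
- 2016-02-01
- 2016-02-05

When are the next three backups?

Every event lands on a Monday or Friday (gaps cycle 4, 3, 4, 3, 4).
So the schedule is: every Monday and Friday.
The following Monday is 2016-02-08.
The following Friday is 2016-02-12.
Next Monday: 2016-02-15.

2016-02-08, 2016-02-12, 2016-02-15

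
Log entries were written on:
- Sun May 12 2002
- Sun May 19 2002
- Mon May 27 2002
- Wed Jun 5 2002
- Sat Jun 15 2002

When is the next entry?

Wed Jun 26 2002

Gaps: 7, 8, 9, 10 days — each gap is 1 larger than the previous one.
Next gap: 11 days. Sat Jun 15 2002 + 11 days = Wed Jun 26 2002.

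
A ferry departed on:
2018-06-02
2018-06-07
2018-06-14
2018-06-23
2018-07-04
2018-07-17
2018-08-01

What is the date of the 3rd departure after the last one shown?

Intervals are 5, 7, 9, 11, 13, 15 days — an arithmetic progression with common difference 2.
Next gap: 17 days. 2018-08-01 + 17 days = 2018-08-18.
Next gap: 19 days. 2018-08-18 + 19 days = 2018-09-06.
Next gap: 21 days. 2018-09-06 + 21 days = 2018-09-27.

2018-09-27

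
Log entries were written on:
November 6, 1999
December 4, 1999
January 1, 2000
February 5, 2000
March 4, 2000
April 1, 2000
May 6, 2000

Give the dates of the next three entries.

June 3, 2000; July 1, 2000; August 5, 2000

These are Saturdays at 28- or 35-day spacing (28, 28, 35, 28, 28, 35).
The pattern: 1st Saturday of the month.
1st Saturday of June 2000: June 3, 2000.
July 2000 — 1st Saturday is July 1, 2000.
August 2000 — 1st Saturday is August 5, 2000.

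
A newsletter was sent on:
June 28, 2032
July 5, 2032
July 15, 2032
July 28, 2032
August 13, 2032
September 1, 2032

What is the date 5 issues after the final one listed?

The spacing grows by 3 each time: 7, 10, 13, 16, 19 days.
Next gap: 22 days. September 1, 2032 + 22 days = September 23, 2032.
Next gap: 25 days. September 23, 2032 + 25 days = October 18, 2032.
Next gap: 28 days. October 18, 2032 + 28 days = November 15, 2032.
Next gap: 31 days. November 15, 2032 + 31 days = December 16, 2032.
Next gap: 34 days. December 16, 2032 + 34 days = January 19, 2033.

January 19, 2033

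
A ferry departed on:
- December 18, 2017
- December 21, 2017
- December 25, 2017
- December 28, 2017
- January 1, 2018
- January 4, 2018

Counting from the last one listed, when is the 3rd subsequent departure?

January 15, 2018

Every event lands on a Monday or Thursday (gaps cycle 3, 4, 3, 4, 3).
So the schedule is: every Monday and Thursday.
The following Monday is January 8, 2018.
The following Thursday is January 11, 2018.
Next Monday: January 15, 2018.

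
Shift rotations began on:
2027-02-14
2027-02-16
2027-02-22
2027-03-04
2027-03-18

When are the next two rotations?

2027-04-05, 2027-04-27

The spacing grows by 4 each time: 2, 6, 10, 14 days.
Next gap: 18 days. 2027-03-18 + 18 days = 2027-04-05.
Next gap: 22 days. 2027-04-05 + 22 days = 2027-04-27.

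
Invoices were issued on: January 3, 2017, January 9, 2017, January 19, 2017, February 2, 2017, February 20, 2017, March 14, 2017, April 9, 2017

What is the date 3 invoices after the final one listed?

July 20, 2017

Gaps: 6, 10, 14, 18, 22, 26 days — each gap is 4 larger than the previous one.
Next gap: 30 days. April 9, 2017 + 30 days = May 9, 2017.
Next gap: 34 days. May 9, 2017 + 34 days = June 12, 2017.
Next gap: 38 days. June 12, 2017 + 38 days = July 20, 2017.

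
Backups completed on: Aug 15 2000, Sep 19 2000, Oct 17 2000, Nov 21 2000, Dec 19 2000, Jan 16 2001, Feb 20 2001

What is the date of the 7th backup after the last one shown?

Sep 18 2001

All dates are Tuesdays, 35, 28, 35, 28, 28, 35 days apart.
Specifically, the 3rd Tuesday of each month.
3rd Tuesday of March 2001: Mar 20 2001.
April 2001 — 3rd Tuesday is Apr 17 2001.
May 2001 — 3rd Tuesday is May 15 2001.
3rd Tuesday of June 2001: Jun 19 2001.
3rd Tuesday of July 2001: Jul 17 2001.
August 2001 — 3rd Tuesday is Aug 21 2001.
3rd Tuesday of September 2001: Sep 18 2001.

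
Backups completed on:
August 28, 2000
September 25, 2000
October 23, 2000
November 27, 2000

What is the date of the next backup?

These are Mondays at 28- or 35-day spacing (28, 28, 35).
The pattern: 4th Monday of the month.
4th Monday of December 2000: December 25, 2000.

December 25, 2000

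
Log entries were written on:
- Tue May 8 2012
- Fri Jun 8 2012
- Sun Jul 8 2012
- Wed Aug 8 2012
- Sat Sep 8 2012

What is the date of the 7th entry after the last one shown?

Mon Apr 8 2013

The day-of-month is always 8 (31, 30, 31, 31 days between events).
So this recurs on the 8th of each month.
Next: October 2012 → Mon Oct 8 2012.
November 2012: Thu Nov 8 2012.
Next: December 2012 → Sat Dec 8 2012.
Next: January 2013 → Tue Jan 8 2013.
February 2013: Fri Feb 8 2013.
Next: March 2013 → Fri Mar 8 2013.
April 2013: Mon Apr 8 2013.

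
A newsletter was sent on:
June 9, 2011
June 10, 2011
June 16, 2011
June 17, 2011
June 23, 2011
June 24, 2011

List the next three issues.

The gap pattern 1, 6, 1, 6, 1 repeats every 2 events.
These are the Thursdays and Fridays of each week.
Next Thursday: June 30, 2011.
The following Friday is July 1, 2011.
Next Thursday: July 7, 2011.

June 30, 2011; July 1, 2011; July 7, 2011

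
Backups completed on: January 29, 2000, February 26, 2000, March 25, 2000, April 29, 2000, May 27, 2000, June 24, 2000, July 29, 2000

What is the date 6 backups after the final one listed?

These are Saturdays with 28, 28, 35, 28, 28, 35-day gaps.
Each is the final Saturday of its month — January 29, 2000 is past the 28th, so '4th Saturday' doesn't fit.
Last Saturday of August 2000: August 26, 2000.
Last Saturday of September 2000: September 30, 2000.
October 2000 ends with Saturday October 28, 2000.
November 2000 ends with Saturday November 25, 2000.
December 2000 ends with Saturday December 30, 2000.
January 2001 ends with Saturday January 27, 2001.

January 27, 2001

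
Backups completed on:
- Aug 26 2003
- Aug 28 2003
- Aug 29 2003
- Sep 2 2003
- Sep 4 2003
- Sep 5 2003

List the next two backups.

Sep 9 2003, Sep 11 2003

Gaps: 2, 1, 4, 2, 1 days — not constant, but cyclic with period 3.
The events fall on every Tuesday, Thursday and Friday.
The following Tuesday is Sep 9 2003.
The following Thursday is Sep 11 2003.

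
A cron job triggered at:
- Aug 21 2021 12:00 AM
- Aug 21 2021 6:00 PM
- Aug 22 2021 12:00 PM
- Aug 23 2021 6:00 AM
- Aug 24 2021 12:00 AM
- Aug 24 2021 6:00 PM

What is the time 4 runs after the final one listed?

Aug 27 2021 6:00 PM

The interval is a steady 18 hours (18, 18, 18, 18, 18).
Aug 24 2021 6:00 PM + 18 h = Aug 25 2021 12:00 PM.
Aug 25 2021 12:00 PM + 18 h = Aug 26 2021 6:00 AM.
Aug 26 2021 6:00 AM + 18 h = Aug 27 2021 12:00 AM.
Aug 27 2021 12:00 AM + 18 h = Aug 27 2021 6:00 PM.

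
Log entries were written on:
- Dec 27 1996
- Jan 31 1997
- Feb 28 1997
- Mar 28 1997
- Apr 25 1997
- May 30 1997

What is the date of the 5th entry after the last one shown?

These are Fridays with 35, 28, 28, 28, 35-day gaps.
Each is the final Friday of its month — Jan 31 1997 is past the 28th, so '4th Friday' doesn't fit.
June 1997 ends with Friday Jun 27 1997.
July 1997 ends with Friday Jul 25 1997.
August 1997 ends with Friday Aug 29 1997.
Last Friday of September 1997: Sep 26 1997.
October 1997 ends with Friday Oct 31 1997.

Oct 31 1997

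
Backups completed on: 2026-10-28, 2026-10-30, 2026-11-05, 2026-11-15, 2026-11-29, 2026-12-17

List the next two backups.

The spacing grows by 4 each time: 2, 6, 10, 14, 18 days.
Next gap: 22 days. 2026-12-17 + 22 days = 2027-01-08.
Next gap: 26 days. 2027-01-08 + 26 days = 2027-02-03.

2027-01-08, 2027-02-03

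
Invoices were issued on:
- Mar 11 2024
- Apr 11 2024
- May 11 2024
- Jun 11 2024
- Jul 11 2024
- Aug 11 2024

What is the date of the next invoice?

Sep 11 2024

Each date is the 11th; the gaps (31, 30, 31, 30, 31) track the month lengths.
The rule is the 11th of each month.
Next: September 2024 → Sep 11 2024.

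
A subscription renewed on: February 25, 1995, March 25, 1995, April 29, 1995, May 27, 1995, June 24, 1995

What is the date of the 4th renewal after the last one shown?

Every date is a Saturday; gaps 28, 35, 28, 28 days.
Each is the last Saturday of its month (at least one falls on the 29th or later, ruling out '4th Saturday').
July 1995 ends with Saturday July 29, 1995.
August 1995 ends with Saturday August 26, 1995.
Last Saturday of September 1995: September 30, 1995.
Last Saturday of October 1995: October 28, 1995.

October 28, 1995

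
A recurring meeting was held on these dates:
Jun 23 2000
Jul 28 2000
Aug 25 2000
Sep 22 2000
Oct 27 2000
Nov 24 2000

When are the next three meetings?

Dec 22 2000, Jan 26 2001, Feb 23 2001

These are Fridays at 28- or 35-day spacing (35, 28, 28, 35, 28).
The pattern: 4th Friday of the month.
December 2000 — 4th Friday is Dec 22 2000.
4th Friday of January 2001: Jan 26 2001.
4th Friday of February 2001: Feb 23 2001.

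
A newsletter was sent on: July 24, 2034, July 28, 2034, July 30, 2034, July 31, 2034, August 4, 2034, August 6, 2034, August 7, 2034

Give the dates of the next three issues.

Every event lands on a Monday or Friday or Sunday (gaps cycle 4, 2, 1, 4, 2, 1).
So the schedule is: every Monday, Friday and Sunday.
The following Friday is August 11, 2034.
Next Sunday: August 13, 2034.
The following Monday is August 14, 2034.

August 11, 2034; August 13, 2034; August 14, 2034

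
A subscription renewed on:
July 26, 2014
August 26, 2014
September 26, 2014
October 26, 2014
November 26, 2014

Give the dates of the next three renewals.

The day-of-month is always 26 (31, 31, 30, 31 days between events).
So this recurs on the 26th of each month.
Next: December 2014 → December 26, 2014.
January 2015: January 26, 2015.
February 2015: February 26, 2015.

December 26, 2014; January 26, 2015; February 26, 2015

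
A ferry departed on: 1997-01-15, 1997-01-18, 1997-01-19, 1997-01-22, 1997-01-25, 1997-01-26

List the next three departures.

1997-01-29, 1997-02-01, 1997-02-02

The gap pattern 3, 1, 3, 3, 1 repeats every 3 events.
These are the Wednesdays, Saturdays and Sundays of each week.
Next Wednesday: 1997-01-29.
The following Saturday is 1997-02-01.
Next Sunday: 1997-02-02.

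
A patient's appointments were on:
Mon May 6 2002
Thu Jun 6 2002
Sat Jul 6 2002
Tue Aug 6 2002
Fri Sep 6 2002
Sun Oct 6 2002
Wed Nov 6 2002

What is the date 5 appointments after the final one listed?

Gaps: 31, 30, 31, 31, 30, 31 days — not constant. Every event is on the 6th of the month.
Pattern: the 6th of each month.
Next: December 2002 → Fri Dec 6 2002.
Next: January 2003 → Mon Jan 6 2003.
Next: February 2003 → Thu Feb 6 2003.
March 2003: Thu Mar 6 2003.
April 2003: Sun Apr 6 2003.

Sun Apr 6 2003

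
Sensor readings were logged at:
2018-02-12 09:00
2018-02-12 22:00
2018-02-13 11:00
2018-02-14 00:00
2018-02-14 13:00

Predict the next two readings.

Gaps: 13, 13, 13, 13 hours — each event is 13 hours after the previous one.
2018-02-14 13:00 + 13 h = 2018-02-15 02:00.
2018-02-15 02:00 + 13 h = 2018-02-15 15:00.

2018-02-15 02:00, 2018-02-15 15:00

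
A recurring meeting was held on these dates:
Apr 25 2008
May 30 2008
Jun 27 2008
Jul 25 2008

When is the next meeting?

Aug 29 2008

These are Fridays with 35, 28, 28-day gaps.
Each is the final Friday of its month — May 30 2008 is past the 28th, so '4th Friday' doesn't fit.
Last Friday of August 2008: Aug 29 2008.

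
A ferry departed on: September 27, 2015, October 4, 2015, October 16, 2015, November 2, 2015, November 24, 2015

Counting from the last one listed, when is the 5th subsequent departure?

May 27, 2016

The spacing grows by 5 each time: 7, 12, 17, 22 days.
Next gap: 27 days. November 24, 2015 + 27 days = December 21, 2015.
Next gap: 32 days. December 21, 2015 + 32 days = January 22, 2016.
Next gap: 37 days. January 22, 2016 + 37 days = February 28, 2016.
Next gap: 42 days. February 28, 2016 + 42 days = April 10, 2016.
Next gap: 47 days. April 10, 2016 + 47 days = May 27, 2016.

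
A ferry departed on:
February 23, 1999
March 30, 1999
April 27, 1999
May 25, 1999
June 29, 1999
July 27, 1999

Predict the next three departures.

Every date is a Tuesday; gaps 35, 28, 28, 35, 28 days.
Each is the last Tuesday of its month (at least one falls on the 29th or later, ruling out '4th Tuesday').
Last Tuesday of August 1999: August 31, 1999.
Last Tuesday of September 1999: September 28, 1999.
Last Tuesday of October 1999: October 26, 1999.

August 31, 1999; September 28, 1999; October 26, 1999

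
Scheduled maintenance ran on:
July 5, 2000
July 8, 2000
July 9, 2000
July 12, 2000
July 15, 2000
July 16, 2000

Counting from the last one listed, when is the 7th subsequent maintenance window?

Gaps: 3, 1, 3, 3, 1 days — not constant, but cyclic with period 3.
The events fall on every Wednesday, Saturday and Sunday.
The following Wednesday is July 19, 2000.
Next Saturday: July 22, 2000.
Next Sunday: July 23, 2000.
The following Wednesday is July 26, 2000.
Next Saturday: July 29, 2000.
Next Sunday: July 30, 2000.
The following Wednesday is August 2, 2000.

August 2, 2000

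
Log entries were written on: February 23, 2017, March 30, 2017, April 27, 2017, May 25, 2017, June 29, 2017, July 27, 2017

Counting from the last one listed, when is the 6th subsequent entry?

All Thursdays; the gaps (35, 28, 28, 35, 28) vary with month length.
This is the last Thursday of each month.
August 2017 ends with Thursday August 31, 2017.
Last Thursday of September 2017: September 28, 2017.
October 2017 ends with Thursday October 26, 2017.
Last Thursday of November 2017: November 30, 2017.
Last Thursday of December 2017: December 28, 2017.
January 2018 ends with Thursday January 25, 2018.

January 25, 2018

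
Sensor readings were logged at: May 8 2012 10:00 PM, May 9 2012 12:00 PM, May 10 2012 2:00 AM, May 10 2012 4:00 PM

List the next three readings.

May 11 2012 6:00 AM, May 11 2012 8:00 PM, May 12 2012 10:00 AM

Spacing: 14, 14, 14 h — constant 14 h.
May 10 2012 4:00 PM + 14 h = May 11 2012 6:00 AM.
May 11 2012 6:00 AM + 14 h = May 11 2012 8:00 PM.
May 11 2012 8:00 PM + 14 h = May 12 2012 10:00 AM.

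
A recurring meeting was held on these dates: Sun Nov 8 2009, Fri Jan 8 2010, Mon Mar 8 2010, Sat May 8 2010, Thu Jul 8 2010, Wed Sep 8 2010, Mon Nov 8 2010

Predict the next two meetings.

Sat Jan 8 2011, Tue Mar 8 2011

Gaps: 61, 59, 61, 61, 62, 61 days — not constant. Every event is on the 8th of the month.
Pattern: the 8th of every 2 months.
January 2011: Sat Jan 8 2011.
Next: March 2011 → Tue Mar 8 2011.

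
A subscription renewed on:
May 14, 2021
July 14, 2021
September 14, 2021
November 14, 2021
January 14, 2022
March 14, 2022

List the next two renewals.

May 14, 2022; July 14, 2022

Gaps: 61, 62, 61, 61, 59 days — not constant. Every event is on the 14th of the month.
Pattern: the 14th of every 2 months.
May 2022: May 14, 2022.
July 2022: July 14, 2022.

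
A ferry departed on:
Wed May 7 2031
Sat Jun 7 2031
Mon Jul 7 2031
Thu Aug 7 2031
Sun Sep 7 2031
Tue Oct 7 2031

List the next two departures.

Fri Nov 7 2031, Sun Dec 7 2031

Each date is the 7th; the gaps (31, 30, 31, 31, 30) track the month lengths.
The rule is the 7th of each month.
Next: November 2031 → Fri Nov 7 2031.
Next: December 2031 → Sun Dec 7 2031.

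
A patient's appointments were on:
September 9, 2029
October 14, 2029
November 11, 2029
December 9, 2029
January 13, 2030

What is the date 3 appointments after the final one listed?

All dates are Sundays, 35, 28, 28, 35 days apart.
Specifically, the 2nd Sunday of each month.
2nd Sunday of February 2030: February 10, 2030.
March 2030 — 2nd Sunday is March 10, 2030.
2nd Sunday of April 2030: April 14, 2030.

April 14, 2030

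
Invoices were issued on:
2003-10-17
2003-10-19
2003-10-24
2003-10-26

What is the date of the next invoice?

The gap pattern 2, 5, 2 repeats every 2 events.
These are the Fridays and Sundays of each week.
Next Friday: 2003-10-31.

2003-10-31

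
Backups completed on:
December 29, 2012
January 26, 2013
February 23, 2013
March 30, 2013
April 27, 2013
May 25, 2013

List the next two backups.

June 29, 2013; July 27, 2013

Every date is a Saturday; gaps 28, 28, 35, 28, 28 days.
Each is the last Saturday of its month (at least one falls on the 29th or later, ruling out '4th Saturday').
Last Saturday of June 2013: June 29, 2013.
Last Saturday of July 2013: July 27, 2013.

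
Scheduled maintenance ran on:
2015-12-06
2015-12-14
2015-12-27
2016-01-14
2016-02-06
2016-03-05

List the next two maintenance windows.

The spacing grows by 5 each time: 8, 13, 18, 23, 28 days.
Next gap: 33 days. 2016-03-05 + 33 days = 2016-04-07.
Next gap: 38 days. 2016-04-07 + 38 days = 2016-05-15.

2016-04-07, 2016-05-15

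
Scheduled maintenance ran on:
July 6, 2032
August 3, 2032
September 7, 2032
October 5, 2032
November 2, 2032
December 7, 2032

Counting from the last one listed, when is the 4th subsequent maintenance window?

These are Tuesdays at 28- or 35-day spacing (28, 35, 28, 28, 35).
The pattern: 1st Tuesday of the month.
January 2033 — 1st Tuesday is January 4, 2033.
1st Tuesday of February 2033: February 1, 2033.
1st Tuesday of March 2033: March 1, 2033.
April 2033 — 1st Tuesday is April 5, 2033.

April 5, 2033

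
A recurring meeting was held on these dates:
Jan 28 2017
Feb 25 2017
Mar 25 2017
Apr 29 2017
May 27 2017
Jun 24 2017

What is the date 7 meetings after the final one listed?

Every date is a Saturday; gaps 28, 28, 35, 28, 28 days.
Each is the last Saturday of its month (at least one falls on the 29th or later, ruling out '4th Saturday').
July 2017 ends with Saturday Jul 29 2017.
Last Saturday of August 2017: Aug 26 2017.
Last Saturday of September 2017: Sep 30 2017.
October 2017 ends with Saturday Oct 28 2017.
November 2017 ends with Saturday Nov 25 2017.
Last Saturday of December 2017: Dec 30 2017.
Last Saturday of January 2018: Jan 27 2018.

Jan 27 2018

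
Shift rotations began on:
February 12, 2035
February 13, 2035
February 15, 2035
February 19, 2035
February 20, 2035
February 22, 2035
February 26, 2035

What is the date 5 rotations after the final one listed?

The gap pattern 1, 2, 4, 1, 2, 4 repeats every 3 events.
These are the Mondays, Tuesdays and Thursdays of each week.
Next Tuesday: February 27, 2035.
The following Thursday is March 1, 2035.
Next Monday: March 5, 2035.
The following Tuesday is March 6, 2035.
The following Thursday is March 8, 2035.

March 8, 2035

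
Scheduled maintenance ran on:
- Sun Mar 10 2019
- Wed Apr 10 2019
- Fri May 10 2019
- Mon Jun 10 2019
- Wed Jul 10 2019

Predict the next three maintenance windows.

Gaps: 31, 30, 31, 30 days — not constant. Every event is on the 10th of the month.
Pattern: the 10th of each month.
August 2019: Sat Aug 10 2019.
September 2019: Tue Sep 10 2019.
October 2019: Thu Oct 10 2019.

Sat Aug 10 2019, Tue Sep 10 2019, Thu Oct 10 2019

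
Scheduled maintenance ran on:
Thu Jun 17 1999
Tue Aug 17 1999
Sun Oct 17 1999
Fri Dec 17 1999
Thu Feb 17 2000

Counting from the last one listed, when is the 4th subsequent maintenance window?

Gaps: 61, 61, 61, 62 days — not constant. Every event is on the 17th of the month.
Pattern: the 17th of every 2 months.
Next: April 2000 → Mon Apr 17 2000.
June 2000: Sat Jun 17 2000.
August 2000: Thu Aug 17 2000.
October 2000: Tue Oct 17 2000.

Tue Oct 17 2000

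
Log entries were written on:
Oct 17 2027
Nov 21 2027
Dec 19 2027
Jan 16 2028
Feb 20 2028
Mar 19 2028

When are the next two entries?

All dates are Sundays, 35, 28, 28, 35, 28 days apart.
Specifically, the 3rd Sunday of each month.
3rd Sunday of April 2028: Apr 16 2028.
3rd Sunday of May 2028: May 21 2028.

Apr 16 2028, May 21 2028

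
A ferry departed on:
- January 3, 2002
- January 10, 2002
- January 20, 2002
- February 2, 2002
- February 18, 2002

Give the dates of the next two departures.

March 9, 2002; March 31, 2002

Gaps: 7, 10, 13, 16 days — each gap is 3 larger than the previous one.
Next gap: 19 days. February 18, 2002 + 19 days = March 9, 2002.
Next gap: 22 days. March 9, 2002 + 22 days = March 31, 2002.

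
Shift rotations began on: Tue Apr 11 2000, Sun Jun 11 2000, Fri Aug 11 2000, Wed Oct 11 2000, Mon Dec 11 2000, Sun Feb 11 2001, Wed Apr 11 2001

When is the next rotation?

Gaps: 61, 61, 61, 61, 62, 59 days — not constant. Every event is on the 11th of the month.
Pattern: the 11th of every 2 months.
June 2001: Mon Jun 11 2001.

Mon Jun 11 2001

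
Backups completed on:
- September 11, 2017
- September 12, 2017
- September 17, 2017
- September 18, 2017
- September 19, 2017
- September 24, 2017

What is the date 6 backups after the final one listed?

Gaps: 1, 5, 1, 1, 5 days — not constant, but cyclic with period 3.
The events fall on every Monday, Tuesday and Sunday.
Next Monday: September 25, 2017.
Next Tuesday: September 26, 2017.
The following Sunday is October 1, 2017.
The following Monday is October 2, 2017.
The following Tuesday is October 3, 2017.
The following Sunday is October 8, 2017.

October 8, 2017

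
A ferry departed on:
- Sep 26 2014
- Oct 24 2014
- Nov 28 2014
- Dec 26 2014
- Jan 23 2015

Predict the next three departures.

Feb 27 2015, Mar 27 2015, Apr 24 2015

Gaps: 28, 35, 28, 28 days — a mix of 28 and 35. Every date is a Friday.
Each is the 4th Friday of its month.
February 2015 — 4th Friday is Feb 27 2015.
March 2015 — 4th Friday is Mar 27 2015.
April 2015 — 4th Friday is Apr 24 2015.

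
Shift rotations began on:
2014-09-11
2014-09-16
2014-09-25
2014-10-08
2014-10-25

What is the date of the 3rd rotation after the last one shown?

Intervals are 5, 9, 13, 17 days — an arithmetic progression with common difference 4.
Next gap: 21 days. 2014-10-25 + 21 days = 2014-11-15.
Next gap: 25 days. 2014-11-15 + 25 days = 2014-12-10.
Next gap: 29 days. 2014-12-10 + 29 days = 2015-01-08.

2015-01-08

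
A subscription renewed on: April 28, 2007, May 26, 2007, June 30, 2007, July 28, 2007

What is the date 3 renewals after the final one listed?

October 27, 2007

All Saturdays; the gaps (28, 35, 28) vary with month length.
This is the last Saturday of each month.
Last Saturday of August 2007: August 25, 2007.
Last Saturday of September 2007: September 29, 2007.
October 2007 ends with Saturday October 27, 2007.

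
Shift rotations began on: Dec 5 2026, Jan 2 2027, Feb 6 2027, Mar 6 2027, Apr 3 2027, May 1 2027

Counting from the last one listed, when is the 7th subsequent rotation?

Dec 4 2027

All dates are Saturdays, 28, 35, 28, 28, 28 days apart.
Specifically, the 1st Saturday of each month.
1st Saturday of June 2027: Jun 5 2027.
July 2027 — 1st Saturday is Jul 3 2027.
1st Saturday of August 2027: Aug 7 2027.
1st Saturday of September 2027: Sep 4 2027.
October 2027 — 1st Saturday is Oct 2 2027.
1st Saturday of November 2027: Nov 6 2027.
1st Saturday of December 2027: Dec 4 2027.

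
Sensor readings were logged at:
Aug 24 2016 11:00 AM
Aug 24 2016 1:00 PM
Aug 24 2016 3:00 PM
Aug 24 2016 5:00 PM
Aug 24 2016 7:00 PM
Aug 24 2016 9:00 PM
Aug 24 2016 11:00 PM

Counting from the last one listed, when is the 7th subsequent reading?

Aug 25 2016 1:00 PM

The interval is a steady 2 hours (2, 2, 2, 2, 2, 2).
Aug 24 2016 11:00 PM + 2 h = Aug 25 2016 1:00 AM.
Aug 25 2016 1:00 AM + 2 h = Aug 25 2016 3:00 AM.
Aug 25 2016 3:00 AM + 2 h = Aug 25 2016 5:00 AM.
Aug 25 2016 5:00 AM + 2 h = Aug 25 2016 7:00 AM.
Aug 25 2016 7:00 AM + 2 h = Aug 25 2016 9:00 AM.
Aug 25 2016 9:00 AM + 2 h = Aug 25 2016 11:00 AM.
Aug 25 2016 11:00 AM + 2 h = Aug 25 2016 1:00 PM.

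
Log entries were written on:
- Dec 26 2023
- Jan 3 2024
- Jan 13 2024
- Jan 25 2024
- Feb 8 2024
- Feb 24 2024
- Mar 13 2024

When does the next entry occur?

The spacing grows by 2 each time: 8, 10, 12, 14, 16, 18 days.
Next gap: 20 days. Mar 13 2024 + 20 days = Apr 2 2024.

Apr 2 2024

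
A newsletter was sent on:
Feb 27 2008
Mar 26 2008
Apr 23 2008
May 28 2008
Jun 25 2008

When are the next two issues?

These are Wednesdays at 28- or 35-day spacing (28, 28, 35, 28).
The pattern: 4th Wednesday of the month.
July 2008 — 4th Wednesday is Jul 23 2008.
4th Wednesday of August 2008: Aug 27 2008.

Jul 23 2008, Aug 27 2008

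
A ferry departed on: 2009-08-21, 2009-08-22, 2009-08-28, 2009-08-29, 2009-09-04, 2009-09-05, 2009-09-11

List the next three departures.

2009-09-12, 2009-09-18, 2009-09-19

Every event lands on a Friday or Saturday (gaps cycle 1, 6, 1, 6, 1, 6).
So the schedule is: every Friday and Saturday.
The following Saturday is 2009-09-12.
Next Friday: 2009-09-18.
Next Saturday: 2009-09-19.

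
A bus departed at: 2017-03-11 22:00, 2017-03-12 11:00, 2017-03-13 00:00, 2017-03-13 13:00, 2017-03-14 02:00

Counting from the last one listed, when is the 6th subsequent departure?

Spacing: 13, 13, 13, 13 h — constant 13 h.
2017-03-14 02:00 + 13 h = 2017-03-14 15:00.
2017-03-14 15:00 + 13 h = 2017-03-15 04:00.
2017-03-15 04:00 + 13 h = 2017-03-15 17:00.
2017-03-15 17:00 + 13 h = 2017-03-16 06:00.
2017-03-16 06:00 + 13 h = 2017-03-16 19:00.
2017-03-16 19:00 + 13 h = 2017-03-17 08:00.

2017-03-17 08:00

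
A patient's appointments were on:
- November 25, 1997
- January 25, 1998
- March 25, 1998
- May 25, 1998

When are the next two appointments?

Gaps: 61, 59, 61 days — not constant. Every event is on the 25th of the month.
Pattern: the 25th of every 2 months.
Next: July 1998 → July 25, 1998.
September 1998: September 25, 1998.

July 25, 1998; September 25, 1998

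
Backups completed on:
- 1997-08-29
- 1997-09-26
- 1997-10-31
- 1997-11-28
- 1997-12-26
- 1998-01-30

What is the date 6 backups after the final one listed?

Every date is a Friday; gaps 28, 35, 28, 28, 35 days.
Each is the last Friday of its month (at least one falls on the 29th or later, ruling out '4th Friday').
February 1998 ends with Friday 1998-02-27.
Last Friday of March 1998: 1998-03-27.
April 1998 ends with Friday 1998-04-24.
Last Friday of May 1998: 1998-05-29.
Last Friday of June 1998: 1998-06-26.
July 1998 ends with Friday 1998-07-31.

1998-07-31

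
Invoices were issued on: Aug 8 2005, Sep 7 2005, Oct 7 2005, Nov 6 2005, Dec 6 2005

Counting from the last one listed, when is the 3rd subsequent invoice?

Mar 6 2006

Every event comes 30 days after the last (30, 30, 30, 30).
Dec 6 2005 + 30 days = Jan 5 2006.
Jan 5 2006 + 30 days = Feb 4 2006.
Feb 4 2006 + 30 days = Mar 6 2006.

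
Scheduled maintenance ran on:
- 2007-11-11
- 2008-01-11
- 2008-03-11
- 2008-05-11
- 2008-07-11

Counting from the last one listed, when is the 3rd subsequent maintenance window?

The day-of-month is always 11 (61, 60, 61, 61 days between events).
So this recurs on the 11th of every 2 months.
Next: September 2008 → 2008-09-11.
Next: November 2008 → 2008-11-11.
January 2009: 2009-01-11.

2009-01-11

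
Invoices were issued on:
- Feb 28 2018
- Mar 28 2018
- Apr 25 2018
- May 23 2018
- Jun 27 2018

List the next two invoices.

Jul 25 2018, Aug 22 2018

Gaps: 28, 28, 28, 35 days — a mix of 28 and 35. Every date is a Wednesday.
Each is the 4th Wednesday of its month.
July 2018 — 4th Wednesday is Jul 25 2018.
4th Wednesday of August 2018: Aug 22 2018.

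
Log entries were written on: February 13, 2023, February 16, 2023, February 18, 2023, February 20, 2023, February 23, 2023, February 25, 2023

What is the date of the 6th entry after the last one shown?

March 11, 2023

Every event lands on a Monday or Thursday or Saturday (gaps cycle 3, 2, 2, 3, 2).
So the schedule is: every Monday, Thursday and Saturday.
The following Monday is February 27, 2023.
The following Thursday is March 2, 2023.
The following Saturday is March 4, 2023.
The following Monday is March 6, 2023.
Next Thursday: March 9, 2023.
The following Saturday is March 11, 2023.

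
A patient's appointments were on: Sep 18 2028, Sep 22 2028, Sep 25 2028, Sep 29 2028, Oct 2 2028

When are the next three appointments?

Every event lands on a Monday or Friday (gaps cycle 4, 3, 4, 3).
So the schedule is: every Monday and Friday.
The following Friday is Oct 6 2028.
Next Monday: Oct 9 2028.
Next Friday: Oct 13 2028.

Oct 6 2028, Oct 9 2028, Oct 13 2028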